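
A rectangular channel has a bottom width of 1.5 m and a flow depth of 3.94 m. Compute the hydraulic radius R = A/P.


For a rectangular section:
Flow area A = b * y = 1.5 * 3.94 = 5.91 m^2.
Wetted perimeter P = b + 2y = 1.5 + 2*3.94 = 9.38 m.
Hydraulic radius R = A/P = 5.91 / 9.38 = 0.6301 m.

0.6301


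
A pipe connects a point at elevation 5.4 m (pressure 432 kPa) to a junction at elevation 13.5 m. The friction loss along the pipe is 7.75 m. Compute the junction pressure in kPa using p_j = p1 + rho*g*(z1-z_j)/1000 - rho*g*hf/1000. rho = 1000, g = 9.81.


Junction pressure: p_j = p1 + rho*g*(z1 - z_j)/1000 - rho*g*hf/1000.
Elevation term = 1000*9.81*(5.4 - 13.5)/1000 = -79.461 kPa.
Friction term = 1000*9.81*7.75/1000 = 76.028 kPa.
p_j = 432 + -79.461 - 76.028 = 276.51 kPa.

276.51


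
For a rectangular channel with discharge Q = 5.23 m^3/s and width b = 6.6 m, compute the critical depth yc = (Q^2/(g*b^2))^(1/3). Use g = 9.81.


Using yc = (Q^2 / (g * b^2))^(1/3):
Q^2 = 5.23^2 = 27.35.
g * b^2 = 9.81 * 6.6^2 = 9.81 * 43.56 = 427.32.
Q^2 / (g*b^2) = 27.35 / 427.32 = 0.064.
yc = 0.064^(1/3) = 0.4 m.

0.4


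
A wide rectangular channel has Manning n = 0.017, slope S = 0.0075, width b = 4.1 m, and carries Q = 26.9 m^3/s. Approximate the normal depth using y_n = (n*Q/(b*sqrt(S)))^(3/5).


We use the wide-channel approximation y_n = (n*Q/(b*sqrt(S)))^(3/5).
sqrt(S) = sqrt(0.0075) = 0.086603.
Numerator: n*Q = 0.017 * 26.9 = 0.4573.
Denominator: b*sqrt(S) = 4.1 * 0.086603 = 0.355072.
arg = 1.2879.
y_n = 1.2879^(3/5) = 1.1639 m.

1.1639


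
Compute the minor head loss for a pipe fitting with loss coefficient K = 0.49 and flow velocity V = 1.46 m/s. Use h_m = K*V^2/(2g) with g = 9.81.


Minor loss formula: h_m = K * V^2/(2g).
V^2 = 1.46^2 = 2.1316.
V^2/(2g) = 2.1316 / 19.62 = 0.1086 m.
h_m = 0.49 * 0.1086 = 0.0532 m.

0.0532


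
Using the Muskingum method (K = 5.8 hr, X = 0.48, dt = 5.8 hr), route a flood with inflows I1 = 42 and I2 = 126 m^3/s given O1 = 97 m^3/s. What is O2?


Muskingum coefficients:
denom = 2*K*(1-X) + dt = 2*5.8*(1-0.48) + 5.8 = 11.832.
C0 = (dt - 2*K*X)/denom = (5.8 - 2*5.8*0.48)/11.832 = 0.0196.
C1 = (dt + 2*K*X)/denom = (5.8 + 2*5.8*0.48)/11.832 = 0.9608.
C2 = (2*K*(1-X) - dt)/denom = 0.0196.
O2 = C0*I2 + C1*I1 + C2*O1
   = 0.0196*126 + 0.9608*42 + 0.0196*97
   = 44.73 m^3/s.

44.73


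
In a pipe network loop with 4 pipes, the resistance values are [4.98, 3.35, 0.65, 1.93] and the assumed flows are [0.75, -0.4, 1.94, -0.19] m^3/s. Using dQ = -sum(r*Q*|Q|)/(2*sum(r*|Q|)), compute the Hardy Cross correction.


Numerator terms (r*Q*|Q|): 4.98*0.75*|0.75| = 2.8013; 3.35*-0.4*|-0.4| = -0.536; 0.65*1.94*|1.94| = 2.4463; 1.93*-0.19*|-0.19| = -0.0697.
Sum of numerator = 4.6419.
Denominator terms (r*|Q|): 4.98*|0.75| = 3.735; 3.35*|-0.4| = 1.34; 0.65*|1.94| = 1.261; 1.93*|-0.19| = 0.3667.
2 * sum of denominator = 2 * 6.7027 = 13.4054.
dQ = -4.6419 / 13.4054 = -0.3463 m^3/s.

-0.3463


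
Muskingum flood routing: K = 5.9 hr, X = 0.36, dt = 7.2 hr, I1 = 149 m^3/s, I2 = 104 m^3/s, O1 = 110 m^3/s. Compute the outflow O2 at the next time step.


Muskingum coefficients:
denom = 2*K*(1-X) + dt = 2*5.9*(1-0.36) + 7.2 = 14.752.
C0 = (dt - 2*K*X)/denom = (7.2 - 2*5.9*0.36)/14.752 = 0.2001.
C1 = (dt + 2*K*X)/denom = (7.2 + 2*5.9*0.36)/14.752 = 0.776.
C2 = (2*K*(1-X) - dt)/denom = 0.0239.
O2 = C0*I2 + C1*I1 + C2*O1
   = 0.2001*104 + 0.776*149 + 0.0239*110
   = 139.06 m^3/s.

139.06


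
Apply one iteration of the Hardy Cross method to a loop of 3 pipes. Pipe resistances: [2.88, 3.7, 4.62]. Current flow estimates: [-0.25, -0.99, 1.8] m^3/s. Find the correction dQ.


Numerator terms (r*Q*|Q|): 2.88*-0.25*|-0.25| = -0.18; 3.7*-0.99*|-0.99| = -3.6264; 4.62*1.8*|1.8| = 14.9688.
Sum of numerator = 11.1624.
Denominator terms (r*|Q|): 2.88*|-0.25| = 0.72; 3.7*|-0.99| = 3.663; 4.62*|1.8| = 8.316.
2 * sum of denominator = 2 * 12.699 = 25.398.
dQ = -11.1624 / 25.398 = -0.4395 m^3/s.

-0.4395


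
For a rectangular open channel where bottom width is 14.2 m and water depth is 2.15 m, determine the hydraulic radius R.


For a rectangular section:
Flow area A = b * y = 14.2 * 2.15 = 30.53 m^2.
Wetted perimeter P = b + 2y = 14.2 + 2*2.15 = 18.5 m.
Hydraulic radius R = A/P = 30.53 / 18.5 = 1.6503 m.

1.6503


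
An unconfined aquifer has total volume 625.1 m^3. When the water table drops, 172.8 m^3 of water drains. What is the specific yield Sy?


Specific yield Sy = Volume drained / Total volume.
Sy = 172.8 / 625.1
   = 0.2764.

0.2764


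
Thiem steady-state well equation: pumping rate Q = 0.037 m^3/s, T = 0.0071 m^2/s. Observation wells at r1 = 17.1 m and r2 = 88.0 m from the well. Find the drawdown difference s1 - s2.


Thiem equation: s1 - s2 = Q/(2*pi*T) * ln(r2/r1).
ln(r2/r1) = ln(88.0/17.1) = 1.6383.
Q/(2*pi*T) = 0.037 / (2*pi*0.0071) = 0.037 / 0.0446 = 0.8294.
s1 - s2 = 0.8294 * 1.6383 = 1.3588 m.

1.3588


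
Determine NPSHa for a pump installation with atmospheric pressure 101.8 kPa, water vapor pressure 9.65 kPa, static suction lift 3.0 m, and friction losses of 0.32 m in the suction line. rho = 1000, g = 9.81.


NPSHa = p_atm/(rho*g) - z_s - hf_s - p_vap/(rho*g).
p_atm/(rho*g) = 101.8*1000 / (1000*9.81) = 10.377 m.
p_vap/(rho*g) = 9.65*1000 / (1000*9.81) = 0.984 m.
NPSHa = 10.377 - 3.0 - 0.32 - 0.984
      = 6.07 m.

6.07


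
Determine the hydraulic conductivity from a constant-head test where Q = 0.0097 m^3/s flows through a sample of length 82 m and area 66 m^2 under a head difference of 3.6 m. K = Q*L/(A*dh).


From K = Q*L / (A*dh):
Numerator: Q*L = 0.0097 * 82 = 0.7954.
Denominator: A*dh = 66 * 3.6 = 237.6.
K = 0.7954 / 237.6 = 0.003348 m/s.

0.003348


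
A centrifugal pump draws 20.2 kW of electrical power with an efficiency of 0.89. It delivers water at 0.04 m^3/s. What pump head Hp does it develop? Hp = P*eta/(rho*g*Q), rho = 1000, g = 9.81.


Pump head formula: Hp = P * eta / (rho * g * Q).
Numerator: P * eta = 20.2 * 1000 * 0.89 = 17978.0 W.
Denominator: rho * g * Q = 1000 * 9.81 * 0.04 = 392.4.
Hp = 17978.0 / 392.4 = 45.82 m.

45.82


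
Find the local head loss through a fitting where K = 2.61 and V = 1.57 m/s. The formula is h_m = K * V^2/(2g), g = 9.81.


Minor loss formula: h_m = K * V^2/(2g).
V^2 = 1.57^2 = 2.4649.
V^2/(2g) = 2.4649 / 19.62 = 0.1256 m.
h_m = 2.61 * 0.1256 = 0.3279 m.

0.3279


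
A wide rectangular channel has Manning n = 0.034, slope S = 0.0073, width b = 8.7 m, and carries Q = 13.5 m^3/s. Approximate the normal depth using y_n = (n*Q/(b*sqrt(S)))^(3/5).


We use the wide-channel approximation y_n = (n*Q/(b*sqrt(S)))^(3/5).
sqrt(S) = sqrt(0.0073) = 0.08544.
Numerator: n*Q = 0.034 * 13.5 = 0.459.
Denominator: b*sqrt(S) = 8.7 * 0.08544 = 0.743328.
arg = 0.6175.
y_n = 0.6175^(3/5) = 0.7488 m.

0.7488


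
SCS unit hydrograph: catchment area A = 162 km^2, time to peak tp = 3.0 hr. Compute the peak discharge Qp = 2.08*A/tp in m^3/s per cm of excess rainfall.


SCS formula: Qp = 2.08 * A / tp.
Qp = 2.08 * 162 / 3.0
   = 336.96 / 3.0
   = 112.32 m^3/s per cm.

112.32


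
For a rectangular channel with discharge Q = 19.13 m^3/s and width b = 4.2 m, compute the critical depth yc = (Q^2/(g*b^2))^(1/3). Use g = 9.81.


Using yc = (Q^2 / (g * b^2))^(1/3):
Q^2 = 19.13^2 = 365.96.
g * b^2 = 9.81 * 4.2^2 = 9.81 * 17.64 = 173.05.
Q^2 / (g*b^2) = 365.96 / 173.05 = 2.1148.
yc = 2.1148^(1/3) = 1.2836 m.

1.2836


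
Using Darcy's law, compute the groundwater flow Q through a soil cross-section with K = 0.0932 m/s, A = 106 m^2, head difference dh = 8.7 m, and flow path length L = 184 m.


Darcy's law: Q = K * A * i, where i = dh/L.
Hydraulic gradient i = 8.7 / 184 = 0.047283.
Q = 0.0932 * 106 * 0.047283
  = 0.4671 m^3/s.

0.4671


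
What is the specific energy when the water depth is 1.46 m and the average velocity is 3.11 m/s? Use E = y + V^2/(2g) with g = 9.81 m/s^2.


Specific energy E = y + V^2/(2g).
Velocity head = V^2/(2g) = 3.11^2 / (2*9.81) = 9.6721 / 19.62 = 0.493 m.
E = 1.46 + 0.493 = 1.953 m.

1.953


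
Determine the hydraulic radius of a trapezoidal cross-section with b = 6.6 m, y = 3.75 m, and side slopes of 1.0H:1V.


For a trapezoidal section with side slope z:
A = (b + z*y)*y = (6.6 + 1.0*3.75)*3.75 = 38.812 m^2.
P = b + 2*y*sqrt(1 + z^2) = 6.6 + 2*3.75*sqrt(1 + 1.0^2) = 17.207 m.
R = A/P = 38.812 / 17.207 = 2.2557 m.

2.2557


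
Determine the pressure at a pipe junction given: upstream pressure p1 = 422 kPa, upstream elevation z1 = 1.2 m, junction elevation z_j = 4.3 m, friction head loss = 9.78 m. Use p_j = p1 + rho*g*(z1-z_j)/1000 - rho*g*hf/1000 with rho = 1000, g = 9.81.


Junction pressure: p_j = p1 + rho*g*(z1 - z_j)/1000 - rho*g*hf/1000.
Elevation term = 1000*9.81*(1.2 - 4.3)/1000 = -30.411 kPa.
Friction term = 1000*9.81*9.78/1000 = 95.942 kPa.
p_j = 422 + -30.411 - 95.942 = 295.65 kPa.

295.65


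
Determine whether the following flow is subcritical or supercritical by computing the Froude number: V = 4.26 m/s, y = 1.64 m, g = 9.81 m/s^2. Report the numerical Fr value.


The Froude number is defined as Fr = V / sqrt(g*y).
g*y = 9.81 * 1.64 = 16.0884.
sqrt(g*y) = sqrt(16.0884) = 4.011.
Fr = 4.26 / 4.011 = 1.0621.
Since Fr > 1, the flow is supercritical.

1.0621


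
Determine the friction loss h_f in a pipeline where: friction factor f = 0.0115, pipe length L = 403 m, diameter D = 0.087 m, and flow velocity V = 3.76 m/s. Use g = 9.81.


Darcy-Weisbach equation: h_f = f * (L/D) * V^2/(2g).
f * L/D = 0.0115 * 403/0.087 = 53.2701.
V^2/(2g) = 3.76^2 / (2*9.81) = 14.1376 / 19.62 = 0.7206 m.
h_f = 53.2701 * 0.7206 = 38.385 m.

38.385


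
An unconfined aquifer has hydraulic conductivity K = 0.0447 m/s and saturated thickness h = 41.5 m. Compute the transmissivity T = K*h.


Transmissivity is defined as T = K * h.
T = 0.0447 * 41.5
  = 1.855 m^2/s.

1.855


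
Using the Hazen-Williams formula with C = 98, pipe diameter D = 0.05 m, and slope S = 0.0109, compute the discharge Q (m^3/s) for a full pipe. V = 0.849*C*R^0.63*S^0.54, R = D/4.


For a full circular pipe, R = D/4 = 0.05/4 = 0.0125 m.
V = 0.849 * 98 * 0.0125^0.63 * 0.0109^0.54
  = 0.849 * 98 * 0.063249 * 0.087139
  = 0.4586 m/s.
Pipe area A = pi*D^2/4 = pi*0.05^2/4 = 0.002 m^2.
Q = A * V = 0.002 * 0.4586 = 0.0009 m^3/s.

0.0009


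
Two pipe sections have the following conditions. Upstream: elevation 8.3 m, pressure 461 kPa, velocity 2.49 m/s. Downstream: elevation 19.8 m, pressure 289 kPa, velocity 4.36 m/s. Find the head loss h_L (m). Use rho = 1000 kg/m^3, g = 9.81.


Total head at each section: H = z + p/(rho*g) + V^2/(2g).
H1 = 8.3 + 461*1000/(1000*9.81) + 2.49^2/(2*9.81)
   = 8.3 + 46.993 + 0.316
   = 55.609 m.
H2 = 19.8 + 289*1000/(1000*9.81) + 4.36^2/(2*9.81)
   = 19.8 + 29.46 + 0.9689
   = 50.229 m.
h_L = H1 - H2 = 55.609 - 50.229 = 5.38 m.

5.38


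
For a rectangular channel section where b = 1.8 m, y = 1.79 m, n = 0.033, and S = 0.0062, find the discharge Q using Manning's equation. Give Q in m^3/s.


For a rectangular channel, the cross-sectional area A = b * y = 1.8 * 1.79 = 3.22 m^2.
The wetted perimeter P = b + 2y = 1.8 + 2*1.79 = 5.38 m.
Hydraulic radius R = A/P = 3.22/5.38 = 0.5989 m.
Velocity V = (1/n)*R^(2/3)*S^(1/2) = (1/0.033)*0.5989^(2/3)*0.0062^(1/2) = 1.6953 m/s.
Discharge Q = A * V = 3.22 * 1.6953 = 5.462 m^3/s.

5.462


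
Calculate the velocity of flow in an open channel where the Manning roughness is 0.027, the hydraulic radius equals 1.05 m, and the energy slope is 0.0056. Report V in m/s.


Manning's equation gives V = (1/n) * R^(2/3) * S^(1/2).
First, compute R^(2/3) = 1.05^(2/3) = 1.0331.
Next, S^(1/2) = 0.0056^(1/2) = 0.074833.
Then 1/n = 1/0.027 = 37.04.
V = 37.04 * 1.0331 * 0.074833 = 2.8632 m/s.

2.8632


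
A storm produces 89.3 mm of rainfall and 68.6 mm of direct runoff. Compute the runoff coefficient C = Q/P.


The runoff coefficient C = runoff depth / rainfall depth.
C = 68.6 / 89.3
  = 0.7682.

0.7682


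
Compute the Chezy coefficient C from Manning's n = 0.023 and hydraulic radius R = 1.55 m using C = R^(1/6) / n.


The Chezy coefficient relates to Manning's n through C = R^(1/6) / n.
R^(1/6) = 1.55^(1/6) = 1.075776.
C = 1.075776 / 0.023 = 46.77 m^(1/2)/s.

46.77


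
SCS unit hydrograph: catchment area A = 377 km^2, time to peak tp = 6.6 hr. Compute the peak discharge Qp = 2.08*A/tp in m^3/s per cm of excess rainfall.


SCS formula: Qp = 2.08 * A / tp.
Qp = 2.08 * 377 / 6.6
   = 784.16 / 6.6
   = 118.81 m^3/s per cm.

118.81


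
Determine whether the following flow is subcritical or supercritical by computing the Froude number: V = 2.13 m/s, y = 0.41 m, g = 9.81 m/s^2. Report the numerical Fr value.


The Froude number is defined as Fr = V / sqrt(g*y).
g*y = 9.81 * 0.41 = 4.0221.
sqrt(g*y) = sqrt(4.0221) = 2.0055.
Fr = 2.13 / 2.0055 = 1.0621.
Since Fr > 1, the flow is supercritical.

1.0621


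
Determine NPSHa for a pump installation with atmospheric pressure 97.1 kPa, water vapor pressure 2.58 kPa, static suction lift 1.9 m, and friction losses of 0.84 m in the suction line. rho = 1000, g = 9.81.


NPSHa = p_atm/(rho*g) - z_s - hf_s - p_vap/(rho*g).
p_atm/(rho*g) = 97.1*1000 / (1000*9.81) = 9.898 m.
p_vap/(rho*g) = 2.58*1000 / (1000*9.81) = 0.263 m.
NPSHa = 9.898 - 1.9 - 0.84 - 0.263
      = 6.9 m.

6.9


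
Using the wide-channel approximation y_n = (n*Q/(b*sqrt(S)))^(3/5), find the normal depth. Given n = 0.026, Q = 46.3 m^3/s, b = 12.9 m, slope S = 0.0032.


We use the wide-channel approximation y_n = (n*Q/(b*sqrt(S)))^(3/5).
sqrt(S) = sqrt(0.0032) = 0.056569.
Numerator: n*Q = 0.026 * 46.3 = 1.2038.
Denominator: b*sqrt(S) = 12.9 * 0.056569 = 0.72974.
arg = 1.6496.
y_n = 1.6496^(3/5) = 1.3503 m.

1.3503


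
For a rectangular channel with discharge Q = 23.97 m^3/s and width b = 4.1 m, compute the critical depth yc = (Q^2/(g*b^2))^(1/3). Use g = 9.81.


Using yc = (Q^2 / (g * b^2))^(1/3):
Q^2 = 23.97^2 = 574.56.
g * b^2 = 9.81 * 4.1^2 = 9.81 * 16.81 = 164.91.
Q^2 / (g*b^2) = 574.56 / 164.91 = 3.4841.
yc = 3.4841^(1/3) = 1.516 m.

1.516


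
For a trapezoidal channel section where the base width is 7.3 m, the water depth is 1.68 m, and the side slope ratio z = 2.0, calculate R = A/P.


For a trapezoidal section with side slope z:
A = (b + z*y)*y = (7.3 + 2.0*1.68)*1.68 = 17.909 m^2.
P = b + 2*y*sqrt(1 + z^2) = 7.3 + 2*1.68*sqrt(1 + 2.0^2) = 14.813 m.
R = A/P = 17.909 / 14.813 = 1.209 m.

1.209


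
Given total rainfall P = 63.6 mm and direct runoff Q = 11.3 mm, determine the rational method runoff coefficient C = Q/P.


The runoff coefficient C = runoff depth / rainfall depth.
C = 11.3 / 63.6
  = 0.1777.

0.1777


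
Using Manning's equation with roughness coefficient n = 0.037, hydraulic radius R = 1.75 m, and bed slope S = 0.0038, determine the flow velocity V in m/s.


Manning's equation gives V = (1/n) * R^(2/3) * S^(1/2).
First, compute R^(2/3) = 1.75^(2/3) = 1.4522.
Next, S^(1/2) = 0.0038^(1/2) = 0.061644.
Then 1/n = 1/0.037 = 27.03.
V = 27.03 * 1.4522 * 0.061644 = 2.4194 m/s.

2.4194


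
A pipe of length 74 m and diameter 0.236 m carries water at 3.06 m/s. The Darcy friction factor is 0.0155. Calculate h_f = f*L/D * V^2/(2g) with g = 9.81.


Darcy-Weisbach equation: h_f = f * (L/D) * V^2/(2g).
f * L/D = 0.0155 * 74/0.236 = 4.8602.
V^2/(2g) = 3.06^2 / (2*9.81) = 9.3636 / 19.62 = 0.4772 m.
h_f = 4.8602 * 0.4772 = 2.32 m.

2.32


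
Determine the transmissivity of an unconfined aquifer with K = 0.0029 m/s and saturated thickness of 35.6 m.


Transmissivity is defined as T = K * h.
T = 0.0029 * 35.6
  = 0.1032 m^2/s.

0.1032


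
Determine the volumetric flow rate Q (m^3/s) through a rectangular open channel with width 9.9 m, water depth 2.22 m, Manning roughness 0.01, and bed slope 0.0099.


For a rectangular channel, the cross-sectional area A = b * y = 9.9 * 2.22 = 21.98 m^2.
The wetted perimeter P = b + 2y = 9.9 + 2*2.22 = 14.34 m.
Hydraulic radius R = A/P = 21.98/14.34 = 1.5326 m.
Velocity V = (1/n)*R^(2/3)*S^(1/2) = (1/0.01)*1.5326^(2/3)*0.0099^(1/2) = 13.2265 m/s.
Discharge Q = A * V = 21.98 * 13.2265 = 290.691 m^3/s.

290.691


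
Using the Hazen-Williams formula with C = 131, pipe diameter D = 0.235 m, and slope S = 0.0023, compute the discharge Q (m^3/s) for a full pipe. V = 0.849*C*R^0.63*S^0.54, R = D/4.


For a full circular pipe, R = D/4 = 0.235/4 = 0.0587 m.
V = 0.849 * 131 * 0.0587^0.63 * 0.0023^0.54
  = 0.849 * 131 * 0.167678 * 0.037613
  = 0.7014 m/s.
Pipe area A = pi*D^2/4 = pi*0.235^2/4 = 0.0434 m^2.
Q = A * V = 0.0434 * 0.7014 = 0.0304 m^3/s.

0.0304


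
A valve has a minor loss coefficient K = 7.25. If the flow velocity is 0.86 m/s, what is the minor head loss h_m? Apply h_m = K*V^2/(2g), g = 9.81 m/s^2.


Minor loss formula: h_m = K * V^2/(2g).
V^2 = 0.86^2 = 0.7396.
V^2/(2g) = 0.7396 / 19.62 = 0.0377 m.
h_m = 7.25 * 0.0377 = 0.2733 m.

0.2733


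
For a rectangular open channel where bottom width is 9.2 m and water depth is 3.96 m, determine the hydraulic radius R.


For a rectangular section:
Flow area A = b * y = 9.2 * 3.96 = 36.43 m^2.
Wetted perimeter P = b + 2y = 9.2 + 2*3.96 = 17.12 m.
Hydraulic radius R = A/P = 36.43 / 17.12 = 2.128 m.

2.128


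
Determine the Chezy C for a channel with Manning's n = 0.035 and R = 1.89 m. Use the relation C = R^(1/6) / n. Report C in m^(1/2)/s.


The Chezy coefficient relates to Manning's n through C = R^(1/6) / n.
R^(1/6) = 1.89^(1/6) = 1.111929.
C = 1.111929 / 0.035 = 31.77 m^(1/2)/s.

31.77


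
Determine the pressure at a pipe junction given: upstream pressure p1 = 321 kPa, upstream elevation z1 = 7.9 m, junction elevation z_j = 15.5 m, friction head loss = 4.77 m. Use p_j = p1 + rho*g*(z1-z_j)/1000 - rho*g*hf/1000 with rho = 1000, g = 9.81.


Junction pressure: p_j = p1 + rho*g*(z1 - z_j)/1000 - rho*g*hf/1000.
Elevation term = 1000*9.81*(7.9 - 15.5)/1000 = -74.556 kPa.
Friction term = 1000*9.81*4.77/1000 = 46.794 kPa.
p_j = 321 + -74.556 - 46.794 = 199.65 kPa.

199.65


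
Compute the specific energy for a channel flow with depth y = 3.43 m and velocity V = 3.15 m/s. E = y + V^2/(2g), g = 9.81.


Specific energy E = y + V^2/(2g).
Velocity head = V^2/(2g) = 3.15^2 / (2*9.81) = 9.9225 / 19.62 = 0.5057 m.
E = 3.43 + 0.5057 = 3.9357 m.

3.9357


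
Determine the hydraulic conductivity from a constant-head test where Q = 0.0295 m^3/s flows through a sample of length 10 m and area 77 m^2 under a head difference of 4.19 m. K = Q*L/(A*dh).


From K = Q*L / (A*dh):
Numerator: Q*L = 0.0295 * 10 = 0.295.
Denominator: A*dh = 77 * 4.19 = 322.63.
K = 0.295 / 322.63 = 0.000914 m/s.

0.000914


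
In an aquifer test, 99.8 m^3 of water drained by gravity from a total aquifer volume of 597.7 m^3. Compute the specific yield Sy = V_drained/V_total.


Specific yield Sy = Volume drained / Total volume.
Sy = 99.8 / 597.7
   = 0.167.

0.167


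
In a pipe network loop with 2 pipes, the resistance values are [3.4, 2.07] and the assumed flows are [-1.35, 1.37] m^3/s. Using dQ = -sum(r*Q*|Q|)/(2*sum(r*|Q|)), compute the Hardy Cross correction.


Numerator terms (r*Q*|Q|): 3.4*-1.35*|-1.35| = -6.1965; 2.07*1.37*|1.37| = 3.8852.
Sum of numerator = -2.3113.
Denominator terms (r*|Q|): 3.4*|-1.35| = 4.59; 2.07*|1.37| = 2.8359.
2 * sum of denominator = 2 * 7.4259 = 14.8518.
dQ = --2.3113 / 14.8518 = 0.1556 m^3/s.

0.1556


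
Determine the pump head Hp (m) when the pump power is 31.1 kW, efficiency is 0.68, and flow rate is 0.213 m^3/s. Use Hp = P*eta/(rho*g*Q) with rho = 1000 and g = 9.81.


Pump head formula: Hp = P * eta / (rho * g * Q).
Numerator: P * eta = 31.1 * 1000 * 0.68 = 21148.0 W.
Denominator: rho * g * Q = 1000 * 9.81 * 0.213 = 2089.53.
Hp = 21148.0 / 2089.53 = 10.12 m.

10.12


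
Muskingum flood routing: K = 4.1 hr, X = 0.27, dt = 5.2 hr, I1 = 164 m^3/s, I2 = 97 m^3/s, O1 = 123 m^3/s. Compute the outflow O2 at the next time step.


Muskingum coefficients:
denom = 2*K*(1-X) + dt = 2*4.1*(1-0.27) + 5.2 = 11.186.
C0 = (dt - 2*K*X)/denom = (5.2 - 2*4.1*0.27)/11.186 = 0.2669.
C1 = (dt + 2*K*X)/denom = (5.2 + 2*4.1*0.27)/11.186 = 0.6628.
C2 = (2*K*(1-X) - dt)/denom = 0.0703.
O2 = C0*I2 + C1*I1 + C2*O1
   = 0.2669*97 + 0.6628*164 + 0.0703*123
   = 143.23 m^3/s.

143.23


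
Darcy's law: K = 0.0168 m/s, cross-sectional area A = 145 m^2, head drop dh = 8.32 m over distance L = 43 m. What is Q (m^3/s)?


Darcy's law: Q = K * A * i, where i = dh/L.
Hydraulic gradient i = 8.32 / 43 = 0.193488.
Q = 0.0168 * 145 * 0.193488
  = 0.4713 m^3/s.

0.4713


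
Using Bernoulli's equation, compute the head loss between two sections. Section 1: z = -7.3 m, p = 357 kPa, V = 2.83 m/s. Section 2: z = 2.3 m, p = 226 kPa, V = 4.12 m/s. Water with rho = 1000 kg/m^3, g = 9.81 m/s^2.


Total head at each section: H = z + p/(rho*g) + V^2/(2g).
H1 = -7.3 + 357*1000/(1000*9.81) + 2.83^2/(2*9.81)
   = -7.3 + 36.391 + 0.4082
   = 29.5 m.
H2 = 2.3 + 226*1000/(1000*9.81) + 4.12^2/(2*9.81)
   = 2.3 + 23.038 + 0.8652
   = 26.203 m.
h_L = H1 - H2 = 29.5 - 26.203 = 3.297 m.

3.297


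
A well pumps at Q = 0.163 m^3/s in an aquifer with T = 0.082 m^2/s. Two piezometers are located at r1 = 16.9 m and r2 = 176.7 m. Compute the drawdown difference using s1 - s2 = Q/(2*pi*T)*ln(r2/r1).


Thiem equation: s1 - s2 = Q/(2*pi*T) * ln(r2/r1).
ln(r2/r1) = ln(176.7/16.9) = 2.3471.
Q/(2*pi*T) = 0.163 / (2*pi*0.082) = 0.163 / 0.5152 = 0.3164.
s1 - s2 = 0.3164 * 2.3471 = 0.7426 m.

0.7426


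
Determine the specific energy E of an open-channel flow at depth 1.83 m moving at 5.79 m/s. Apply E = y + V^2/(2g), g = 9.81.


Specific energy E = y + V^2/(2g).
Velocity head = V^2/(2g) = 5.79^2 / (2*9.81) = 33.5241 / 19.62 = 1.7087 m.
E = 1.83 + 1.7087 = 3.5387 m.

3.5387


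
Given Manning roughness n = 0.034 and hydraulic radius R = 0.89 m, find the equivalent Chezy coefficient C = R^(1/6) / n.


The Chezy coefficient relates to Manning's n through C = R^(1/6) / n.
R^(1/6) = 0.89^(1/6) = 0.980765.
C = 0.980765 / 0.034 = 28.85 m^(1/2)/s.

28.85


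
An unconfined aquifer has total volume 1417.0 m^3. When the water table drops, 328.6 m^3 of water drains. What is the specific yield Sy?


Specific yield Sy = Volume drained / Total volume.
Sy = 328.6 / 1417.0
   = 0.2319.

0.2319


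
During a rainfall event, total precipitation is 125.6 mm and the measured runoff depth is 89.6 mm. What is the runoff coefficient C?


The runoff coefficient C = runoff depth / rainfall depth.
C = 89.6 / 125.6
  = 0.7134.

0.7134


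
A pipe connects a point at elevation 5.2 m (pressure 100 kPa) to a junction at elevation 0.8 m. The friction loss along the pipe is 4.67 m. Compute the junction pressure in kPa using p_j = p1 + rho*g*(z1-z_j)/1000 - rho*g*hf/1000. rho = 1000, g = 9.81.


Junction pressure: p_j = p1 + rho*g*(z1 - z_j)/1000 - rho*g*hf/1000.
Elevation term = 1000*9.81*(5.2 - 0.8)/1000 = 43.164 kPa.
Friction term = 1000*9.81*4.67/1000 = 45.813 kPa.
p_j = 100 + 43.164 - 45.813 = 97.35 kPa.

97.35


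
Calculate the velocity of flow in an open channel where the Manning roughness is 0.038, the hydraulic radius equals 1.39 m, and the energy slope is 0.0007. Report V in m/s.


Manning's equation gives V = (1/n) * R^(2/3) * S^(1/2).
First, compute R^(2/3) = 1.39^(2/3) = 1.2455.
Next, S^(1/2) = 0.0007^(1/2) = 0.026458.
Then 1/n = 1/0.038 = 26.32.
V = 26.32 * 1.2455 * 0.026458 = 0.8672 m/s.

0.8672


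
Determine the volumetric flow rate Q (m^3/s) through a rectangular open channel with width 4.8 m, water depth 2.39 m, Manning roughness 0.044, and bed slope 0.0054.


For a rectangular channel, the cross-sectional area A = b * y = 4.8 * 2.39 = 11.47 m^2.
The wetted perimeter P = b + 2y = 4.8 + 2*2.39 = 9.58 m.
Hydraulic radius R = A/P = 11.47/9.58 = 1.1975 m.
Velocity V = (1/n)*R^(2/3)*S^(1/2) = (1/0.044)*1.1975^(2/3)*0.0054^(1/2) = 1.8833 m/s.
Discharge Q = A * V = 11.47 * 1.8833 = 21.606 m^3/s.

21.606


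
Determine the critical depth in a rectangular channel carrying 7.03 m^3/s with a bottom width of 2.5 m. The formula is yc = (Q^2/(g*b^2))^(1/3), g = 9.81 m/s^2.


Using yc = (Q^2 / (g * b^2))^(1/3):
Q^2 = 7.03^2 = 49.42.
g * b^2 = 9.81 * 2.5^2 = 9.81 * 6.25 = 61.31.
Q^2 / (g*b^2) = 49.42 / 61.31 = 0.8061.
yc = 0.8061^(1/3) = 0.9307 m.

0.9307


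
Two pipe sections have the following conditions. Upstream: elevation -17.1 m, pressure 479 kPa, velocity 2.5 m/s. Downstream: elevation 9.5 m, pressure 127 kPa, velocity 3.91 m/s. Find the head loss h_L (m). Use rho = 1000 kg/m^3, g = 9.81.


Total head at each section: H = z + p/(rho*g) + V^2/(2g).
H1 = -17.1 + 479*1000/(1000*9.81) + 2.5^2/(2*9.81)
   = -17.1 + 48.828 + 0.3186
   = 32.046 m.
H2 = 9.5 + 127*1000/(1000*9.81) + 3.91^2/(2*9.81)
   = 9.5 + 12.946 + 0.7792
   = 23.225 m.
h_L = H1 - H2 = 32.046 - 23.225 = 8.821 m.

8.821


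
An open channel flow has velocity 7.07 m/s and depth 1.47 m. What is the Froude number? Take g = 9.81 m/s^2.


The Froude number is defined as Fr = V / sqrt(g*y).
g*y = 9.81 * 1.47 = 14.4207.
sqrt(g*y) = sqrt(14.4207) = 3.7975.
Fr = 7.07 / 3.7975 = 1.8618.

1.8618


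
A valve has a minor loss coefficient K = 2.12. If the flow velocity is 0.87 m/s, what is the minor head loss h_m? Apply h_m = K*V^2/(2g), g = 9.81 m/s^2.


Minor loss formula: h_m = K * V^2/(2g).
V^2 = 0.87^2 = 0.7569.
V^2/(2g) = 0.7569 / 19.62 = 0.0386 m.
h_m = 2.12 * 0.0386 = 0.0818 m.

0.0818


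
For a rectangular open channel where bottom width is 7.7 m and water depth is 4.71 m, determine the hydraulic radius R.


For a rectangular section:
Flow area A = b * y = 7.7 * 4.71 = 36.27 m^2.
Wetted perimeter P = b + 2y = 7.7 + 2*4.71 = 17.12 m.
Hydraulic radius R = A/P = 36.27 / 17.12 = 2.1184 m.

2.1184


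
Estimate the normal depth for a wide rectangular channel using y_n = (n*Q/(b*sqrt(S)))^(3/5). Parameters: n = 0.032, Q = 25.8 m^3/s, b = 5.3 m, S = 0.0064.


We use the wide-channel approximation y_n = (n*Q/(b*sqrt(S)))^(3/5).
sqrt(S) = sqrt(0.0064) = 0.08.
Numerator: n*Q = 0.032 * 25.8 = 0.8256.
Denominator: b*sqrt(S) = 5.3 * 0.08 = 0.424.
arg = 1.9472.
y_n = 1.9472^(3/5) = 1.4916 m.

1.4916


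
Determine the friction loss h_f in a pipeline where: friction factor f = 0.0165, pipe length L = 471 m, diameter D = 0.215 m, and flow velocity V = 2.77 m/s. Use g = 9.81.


Darcy-Weisbach equation: h_f = f * (L/D) * V^2/(2g).
f * L/D = 0.0165 * 471/0.215 = 36.1465.
V^2/(2g) = 2.77^2 / (2*9.81) = 7.6729 / 19.62 = 0.3911 m.
h_f = 36.1465 * 0.3911 = 14.136 m.

14.136


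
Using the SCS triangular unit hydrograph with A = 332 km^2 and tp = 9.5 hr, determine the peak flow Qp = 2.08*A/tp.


SCS formula: Qp = 2.08 * A / tp.
Qp = 2.08 * 332 / 9.5
   = 690.56 / 9.5
   = 72.69 m^3/s per cm.

72.69


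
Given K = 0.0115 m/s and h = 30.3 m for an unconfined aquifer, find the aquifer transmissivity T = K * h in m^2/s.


Transmissivity is defined as T = K * h.
T = 0.0115 * 30.3
  = 0.3484 m^2/s.

0.3484


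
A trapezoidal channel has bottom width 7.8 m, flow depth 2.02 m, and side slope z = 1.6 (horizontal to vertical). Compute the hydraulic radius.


For a trapezoidal section with side slope z:
A = (b + z*y)*y = (7.8 + 1.6*2.02)*2.02 = 22.285 m^2.
P = b + 2*y*sqrt(1 + z^2) = 7.8 + 2*2.02*sqrt(1 + 1.6^2) = 15.423 m.
R = A/P = 22.285 / 15.423 = 1.4449 m.

1.4449


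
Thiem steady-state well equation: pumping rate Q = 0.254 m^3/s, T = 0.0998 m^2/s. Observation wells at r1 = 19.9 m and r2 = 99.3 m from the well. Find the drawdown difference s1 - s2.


Thiem equation: s1 - s2 = Q/(2*pi*T) * ln(r2/r1).
ln(r2/r1) = ln(99.3/19.9) = 1.6074.
Q/(2*pi*T) = 0.254 / (2*pi*0.0998) = 0.254 / 0.6271 = 0.4051.
s1 - s2 = 0.4051 * 1.6074 = 0.6511 m.

0.6511


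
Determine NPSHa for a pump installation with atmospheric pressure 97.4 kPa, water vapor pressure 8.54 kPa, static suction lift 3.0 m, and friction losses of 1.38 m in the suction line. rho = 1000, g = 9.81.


NPSHa = p_atm/(rho*g) - z_s - hf_s - p_vap/(rho*g).
p_atm/(rho*g) = 97.4*1000 / (1000*9.81) = 9.929 m.
p_vap/(rho*g) = 8.54*1000 / (1000*9.81) = 0.871 m.
NPSHa = 9.929 - 3.0 - 1.38 - 0.871
      = 4.68 m.

4.68


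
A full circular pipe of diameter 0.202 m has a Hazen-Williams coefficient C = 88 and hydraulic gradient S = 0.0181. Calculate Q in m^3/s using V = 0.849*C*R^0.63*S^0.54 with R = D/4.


For a full circular pipe, R = D/4 = 0.202/4 = 0.0505 m.
V = 0.849 * 88 * 0.0505^0.63 * 0.0181^0.54
  = 0.849 * 88 * 0.152431 * 0.11459
  = 1.305 m/s.
Pipe area A = pi*D^2/4 = pi*0.202^2/4 = 0.032 m^2.
Q = A * V = 0.032 * 1.305 = 0.0418 m^3/s.

0.0418


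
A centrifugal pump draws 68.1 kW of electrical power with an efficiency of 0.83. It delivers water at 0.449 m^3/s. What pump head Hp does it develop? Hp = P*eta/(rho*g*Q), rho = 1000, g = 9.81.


Pump head formula: Hp = P * eta / (rho * g * Q).
Numerator: P * eta = 68.1 * 1000 * 0.83 = 56523.0 W.
Denominator: rho * g * Q = 1000 * 9.81 * 0.449 = 4404.69.
Hp = 56523.0 / 4404.69 = 12.83 m.

12.83


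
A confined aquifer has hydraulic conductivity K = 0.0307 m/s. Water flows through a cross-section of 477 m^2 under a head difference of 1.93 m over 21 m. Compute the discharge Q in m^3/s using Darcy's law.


Darcy's law: Q = K * A * i, where i = dh/L.
Hydraulic gradient i = 1.93 / 21 = 0.091905.
Q = 0.0307 * 477 * 0.091905
  = 1.3458 m^3/s.

1.3458


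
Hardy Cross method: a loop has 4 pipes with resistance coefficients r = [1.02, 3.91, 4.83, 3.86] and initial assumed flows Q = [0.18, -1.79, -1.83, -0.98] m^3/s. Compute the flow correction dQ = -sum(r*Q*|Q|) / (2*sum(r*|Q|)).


Numerator terms (r*Q*|Q|): 1.02*0.18*|0.18| = 0.033; 3.91*-1.79*|-1.79| = -12.528; 4.83*-1.83*|-1.83| = -16.1752; 3.86*-0.98*|-0.98| = -3.7071.
Sum of numerator = -32.3773.
Denominator terms (r*|Q|): 1.02*|0.18| = 0.1836; 3.91*|-1.79| = 6.9989; 4.83*|-1.83| = 8.8389; 3.86*|-0.98| = 3.7828.
2 * sum of denominator = 2 * 19.8042 = 39.6084.
dQ = --32.3773 / 39.6084 = 0.8174 m^3/s.

0.8174


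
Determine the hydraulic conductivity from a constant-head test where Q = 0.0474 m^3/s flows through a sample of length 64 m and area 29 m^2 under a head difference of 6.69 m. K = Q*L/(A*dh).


From K = Q*L / (A*dh):
Numerator: Q*L = 0.0474 * 64 = 3.0336.
Denominator: A*dh = 29 * 6.69 = 194.01.
K = 3.0336 / 194.01 = 0.015636 m/s.

0.015636


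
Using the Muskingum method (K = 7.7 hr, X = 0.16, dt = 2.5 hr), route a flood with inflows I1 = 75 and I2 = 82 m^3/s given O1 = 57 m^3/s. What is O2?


Muskingum coefficients:
denom = 2*K*(1-X) + dt = 2*7.7*(1-0.16) + 2.5 = 15.436.
C0 = (dt - 2*K*X)/denom = (2.5 - 2*7.7*0.16)/15.436 = 0.0023.
C1 = (dt + 2*K*X)/denom = (2.5 + 2*7.7*0.16)/15.436 = 0.3216.
C2 = (2*K*(1-X) - dt)/denom = 0.6761.
O2 = C0*I2 + C1*I1 + C2*O1
   = 0.0023*82 + 0.3216*75 + 0.6761*57
   = 62.85 m^3/s.

62.85


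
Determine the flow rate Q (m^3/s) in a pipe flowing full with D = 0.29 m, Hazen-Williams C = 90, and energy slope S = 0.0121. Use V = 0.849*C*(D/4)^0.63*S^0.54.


For a full circular pipe, R = D/4 = 0.29/4 = 0.0725 m.
V = 0.849 * 90 * 0.0725^0.63 * 0.0121^0.54
  = 0.849 * 90 * 0.191431 * 0.092194
  = 1.3486 m/s.
Pipe area A = pi*D^2/4 = pi*0.29^2/4 = 0.0661 m^2.
Q = A * V = 0.0661 * 1.3486 = 0.0891 m^3/s.

0.0891


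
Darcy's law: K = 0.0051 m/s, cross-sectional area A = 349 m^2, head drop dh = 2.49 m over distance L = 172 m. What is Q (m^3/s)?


Darcy's law: Q = K * A * i, where i = dh/L.
Hydraulic gradient i = 2.49 / 172 = 0.014477.
Q = 0.0051 * 349 * 0.014477
  = 0.0258 m^3/s.

0.0258


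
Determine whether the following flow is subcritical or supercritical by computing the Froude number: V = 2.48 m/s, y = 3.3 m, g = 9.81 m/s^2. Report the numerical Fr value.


The Froude number is defined as Fr = V / sqrt(g*y).
g*y = 9.81 * 3.3 = 32.373.
sqrt(g*y) = sqrt(32.373) = 5.6897.
Fr = 2.48 / 5.6897 = 0.4359.
Since Fr < 1, the flow is subcritical.

0.4359


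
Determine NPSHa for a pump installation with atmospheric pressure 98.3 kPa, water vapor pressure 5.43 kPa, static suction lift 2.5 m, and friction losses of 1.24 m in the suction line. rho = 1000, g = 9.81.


NPSHa = p_atm/(rho*g) - z_s - hf_s - p_vap/(rho*g).
p_atm/(rho*g) = 98.3*1000 / (1000*9.81) = 10.02 m.
p_vap/(rho*g) = 5.43*1000 / (1000*9.81) = 0.554 m.
NPSHa = 10.02 - 2.5 - 1.24 - 0.554
      = 5.73 m.

5.73


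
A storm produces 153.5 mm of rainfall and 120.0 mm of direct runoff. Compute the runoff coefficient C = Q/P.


The runoff coefficient C = runoff depth / rainfall depth.
C = 120.0 / 153.5
  = 0.7818.

0.7818


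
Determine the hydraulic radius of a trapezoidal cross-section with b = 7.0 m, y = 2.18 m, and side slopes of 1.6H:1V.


For a trapezoidal section with side slope z:
A = (b + z*y)*y = (7.0 + 1.6*2.18)*2.18 = 22.864 m^2.
P = b + 2*y*sqrt(1 + z^2) = 7.0 + 2*2.18*sqrt(1 + 1.6^2) = 15.226 m.
R = A/P = 22.864 / 15.226 = 1.5016 m.

1.5016


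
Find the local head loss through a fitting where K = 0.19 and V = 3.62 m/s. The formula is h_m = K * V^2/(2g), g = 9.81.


Minor loss formula: h_m = K * V^2/(2g).
V^2 = 3.62^2 = 13.1044.
V^2/(2g) = 13.1044 / 19.62 = 0.6679 m.
h_m = 0.19 * 0.6679 = 0.1269 m.

0.1269


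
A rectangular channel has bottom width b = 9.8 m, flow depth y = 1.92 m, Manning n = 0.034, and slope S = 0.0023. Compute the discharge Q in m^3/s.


For a rectangular channel, the cross-sectional area A = b * y = 9.8 * 1.92 = 18.82 m^2.
The wetted perimeter P = b + 2y = 9.8 + 2*1.92 = 13.64 m.
Hydraulic radius R = A/P = 18.82/13.64 = 1.3795 m.
Velocity V = (1/n)*R^(2/3)*S^(1/2) = (1/0.034)*1.3795^(2/3)*0.0023^(1/2) = 1.7479 m/s.
Discharge Q = A * V = 18.82 * 1.7479 = 32.889 m^3/s.

32.889


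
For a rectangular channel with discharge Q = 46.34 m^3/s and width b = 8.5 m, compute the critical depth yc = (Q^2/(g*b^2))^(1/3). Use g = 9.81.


Using yc = (Q^2 / (g * b^2))^(1/3):
Q^2 = 46.34^2 = 2147.4.
g * b^2 = 9.81 * 8.5^2 = 9.81 * 72.25 = 708.77.
Q^2 / (g*b^2) = 2147.4 / 708.77 = 3.0298.
yc = 3.0298^(1/3) = 1.447 m.

1.447


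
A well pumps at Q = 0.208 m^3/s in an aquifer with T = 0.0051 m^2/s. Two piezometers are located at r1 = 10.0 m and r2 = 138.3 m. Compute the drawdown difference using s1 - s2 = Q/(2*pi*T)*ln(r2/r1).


Thiem equation: s1 - s2 = Q/(2*pi*T) * ln(r2/r1).
ln(r2/r1) = ln(138.3/10.0) = 2.6268.
Q/(2*pi*T) = 0.208 / (2*pi*0.0051) = 0.208 / 0.032 = 6.491.
s1 - s2 = 6.491 * 2.6268 = 17.0509 m.

17.0509


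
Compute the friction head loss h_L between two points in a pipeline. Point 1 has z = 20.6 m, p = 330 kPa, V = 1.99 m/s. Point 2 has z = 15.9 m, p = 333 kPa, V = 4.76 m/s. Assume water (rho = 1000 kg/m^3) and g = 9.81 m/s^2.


Total head at each section: H = z + p/(rho*g) + V^2/(2g).
H1 = 20.6 + 330*1000/(1000*9.81) + 1.99^2/(2*9.81)
   = 20.6 + 33.639 + 0.2018
   = 54.441 m.
H2 = 15.9 + 333*1000/(1000*9.81) + 4.76^2/(2*9.81)
   = 15.9 + 33.945 + 1.1548
   = 51.0 m.
h_L = H1 - H2 = 54.441 - 51.0 = 3.441 m.

3.441


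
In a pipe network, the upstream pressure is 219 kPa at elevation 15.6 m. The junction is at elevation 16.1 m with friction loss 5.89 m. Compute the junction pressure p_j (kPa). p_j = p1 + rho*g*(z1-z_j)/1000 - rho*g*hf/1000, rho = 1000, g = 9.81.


Junction pressure: p_j = p1 + rho*g*(z1 - z_j)/1000 - rho*g*hf/1000.
Elevation term = 1000*9.81*(15.6 - 16.1)/1000 = -4.905 kPa.
Friction term = 1000*9.81*5.89/1000 = 57.781 kPa.
p_j = 219 + -4.905 - 57.781 = 156.31 kPa.

156.31


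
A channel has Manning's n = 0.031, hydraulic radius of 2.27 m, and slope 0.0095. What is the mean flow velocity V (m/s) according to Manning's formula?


Manning's equation gives V = (1/n) * R^(2/3) * S^(1/2).
First, compute R^(2/3) = 2.27^(2/3) = 1.7272.
Next, S^(1/2) = 0.0095^(1/2) = 0.097468.
Then 1/n = 1/0.031 = 32.26.
V = 32.26 * 1.7272 * 0.097468 = 5.4306 m/s.

5.4306


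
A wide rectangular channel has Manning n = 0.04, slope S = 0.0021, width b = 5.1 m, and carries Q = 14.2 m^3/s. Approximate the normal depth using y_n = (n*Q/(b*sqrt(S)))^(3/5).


We use the wide-channel approximation y_n = (n*Q/(b*sqrt(S)))^(3/5).
sqrt(S) = sqrt(0.0021) = 0.045826.
Numerator: n*Q = 0.04 * 14.2 = 0.568.
Denominator: b*sqrt(S) = 5.1 * 0.045826 = 0.233713.
arg = 2.4303.
y_n = 2.4303^(3/5) = 1.7037 m.

1.7037


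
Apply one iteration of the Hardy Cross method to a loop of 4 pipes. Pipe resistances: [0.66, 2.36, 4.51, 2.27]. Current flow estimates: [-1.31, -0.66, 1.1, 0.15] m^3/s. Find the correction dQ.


Numerator terms (r*Q*|Q|): 0.66*-1.31*|-1.31| = -1.1326; 2.36*-0.66*|-0.66| = -1.028; 4.51*1.1*|1.1| = 5.4571; 2.27*0.15*|0.15| = 0.0511.
Sum of numerator = 3.3475.
Denominator terms (r*|Q|): 0.66*|-1.31| = 0.8646; 2.36*|-0.66| = 1.5576; 4.51*|1.1| = 4.961; 2.27*|0.15| = 0.3405.
2 * sum of denominator = 2 * 7.7237 = 15.4474.
dQ = -3.3475 / 15.4474 = -0.2167 m^3/s.

-0.2167


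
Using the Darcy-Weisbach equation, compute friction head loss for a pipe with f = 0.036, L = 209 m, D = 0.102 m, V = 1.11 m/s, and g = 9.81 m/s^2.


Darcy-Weisbach equation: h_f = f * (L/D) * V^2/(2g).
f * L/D = 0.036 * 209/0.102 = 73.7647.
V^2/(2g) = 1.11^2 / (2*9.81) = 1.2321 / 19.62 = 0.0628 m.
h_f = 73.7647 * 0.0628 = 4.632 m.

4.632


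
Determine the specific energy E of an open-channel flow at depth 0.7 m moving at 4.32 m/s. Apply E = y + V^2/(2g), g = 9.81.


Specific energy E = y + V^2/(2g).
Velocity head = V^2/(2g) = 4.32^2 / (2*9.81) = 18.6624 / 19.62 = 0.9512 m.
E = 0.7 + 0.9512 = 1.6512 m.

1.6512


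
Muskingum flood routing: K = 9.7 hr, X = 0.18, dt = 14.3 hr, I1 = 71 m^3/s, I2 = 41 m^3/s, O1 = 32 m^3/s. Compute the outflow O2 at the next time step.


Muskingum coefficients:
denom = 2*K*(1-X) + dt = 2*9.7*(1-0.18) + 14.3 = 30.208.
C0 = (dt - 2*K*X)/denom = (14.3 - 2*9.7*0.18)/30.208 = 0.3578.
C1 = (dt + 2*K*X)/denom = (14.3 + 2*9.7*0.18)/30.208 = 0.589.
C2 = (2*K*(1-X) - dt)/denom = 0.0532.
O2 = C0*I2 + C1*I1 + C2*O1
   = 0.3578*41 + 0.589*71 + 0.0532*32
   = 58.19 m^3/s.

58.19


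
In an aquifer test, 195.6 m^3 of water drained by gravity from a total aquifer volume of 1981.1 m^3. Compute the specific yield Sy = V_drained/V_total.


Specific yield Sy = Volume drained / Total volume.
Sy = 195.6 / 1981.1
   = 0.0987.

0.0987


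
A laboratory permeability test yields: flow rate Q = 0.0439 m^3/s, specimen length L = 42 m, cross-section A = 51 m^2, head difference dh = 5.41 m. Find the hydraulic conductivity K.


From K = Q*L / (A*dh):
Numerator: Q*L = 0.0439 * 42 = 1.8438.
Denominator: A*dh = 51 * 5.41 = 275.91.
K = 1.8438 / 275.91 = 0.006683 m/s.

0.006683


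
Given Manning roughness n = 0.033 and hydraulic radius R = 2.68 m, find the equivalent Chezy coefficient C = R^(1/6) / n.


The Chezy coefficient relates to Manning's n through C = R^(1/6) / n.
R^(1/6) = 2.68^(1/6) = 1.178571.
C = 1.178571 / 0.033 = 35.71 m^(1/2)/s.

35.71


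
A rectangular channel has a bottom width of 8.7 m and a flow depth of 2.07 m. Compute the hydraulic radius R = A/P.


For a rectangular section:
Flow area A = b * y = 8.7 * 2.07 = 18.01 m^2.
Wetted perimeter P = b + 2y = 8.7 + 2*2.07 = 12.84 m.
Hydraulic radius R = A/P = 18.01 / 12.84 = 1.4026 m.

1.4026


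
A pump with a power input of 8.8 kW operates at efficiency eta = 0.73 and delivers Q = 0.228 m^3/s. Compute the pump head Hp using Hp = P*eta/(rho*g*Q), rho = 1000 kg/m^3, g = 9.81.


Pump head formula: Hp = P * eta / (rho * g * Q).
Numerator: P * eta = 8.8 * 1000 * 0.73 = 6424.0 W.
Denominator: rho * g * Q = 1000 * 9.81 * 0.228 = 2236.68.
Hp = 6424.0 / 2236.68 = 2.87 m.

2.87


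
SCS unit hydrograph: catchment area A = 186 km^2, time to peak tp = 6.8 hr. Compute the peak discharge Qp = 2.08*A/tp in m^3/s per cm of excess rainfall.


SCS formula: Qp = 2.08 * A / tp.
Qp = 2.08 * 186 / 6.8
   = 386.88 / 6.8
   = 56.89 m^3/s per cm.

56.89


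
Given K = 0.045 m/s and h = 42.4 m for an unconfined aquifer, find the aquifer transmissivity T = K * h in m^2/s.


Transmissivity is defined as T = K * h.
T = 0.045 * 42.4
  = 1.908 m^2/s.

1.908
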